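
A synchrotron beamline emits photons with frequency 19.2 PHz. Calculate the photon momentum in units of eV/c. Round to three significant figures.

79.4 eV/c

In SI units: f = 19.2 PHz = 1.92 × 10^16 Hz.
Since p = hf/c for a photon, p = 4.244 × 10^-26 kg·m/s.
Converting to eV/c: p = 79.40 eV/c ≈ 79.4 eV/c.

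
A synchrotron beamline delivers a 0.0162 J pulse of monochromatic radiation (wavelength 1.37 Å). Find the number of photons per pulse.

Per-photon energy: E = 1.450e-15 J (from wavelength = 1.37 Å).
N = E_total / E_photon = 0.0162 J / 1.450e-15 J = 1.12e13.

1.12e13 photons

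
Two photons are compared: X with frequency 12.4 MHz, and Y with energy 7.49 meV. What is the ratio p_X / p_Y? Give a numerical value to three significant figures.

p_X = 2.741·10^-35 kg·m/s (from frequency = 12.4 MHz, via p = hf/c).
p_Y = 4.003·10^-30 kg·m/s (from energy = 7.49 meV, via p = E/c).
Ratio = 2.741·10^-35 / 4.003·10^-30 = 6.85·10^-6.

6.85·10^-6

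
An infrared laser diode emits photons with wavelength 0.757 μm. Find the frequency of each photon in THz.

Convert to SI: λ = 0.757 μm = 7.57e-7 m.
For a photon f = c/λ, so f = 3.960e14 Hz.
Converting to THz: f = 396.0 THz ≈ 396 THz.

396 THz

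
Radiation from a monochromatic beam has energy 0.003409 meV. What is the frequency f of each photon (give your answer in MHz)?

(h = 6.62607015e-34 J·s, 1 eV = 1.602176634e-19 J.)
First convert: E = 0.003409 meV = 5.4618e-25 J.
Apply f = E/h: f = 8.243e8 Hz.
Converting to MHz: f = 824.3 MHz ≈ 824 MHz.

824 MHz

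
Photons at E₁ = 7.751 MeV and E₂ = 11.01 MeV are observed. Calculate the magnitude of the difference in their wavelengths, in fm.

47.3 fm

Using λ = hc/E: λ₁ = 1.5996 × 10^-13 m, λ₂ = 1.1261 × 10^-13 m.
|Δλ| = |1.5996 × 10^-13 − 1.1261 × 10^-13| = 4.73 × 10^-14 m = 47.3 fm.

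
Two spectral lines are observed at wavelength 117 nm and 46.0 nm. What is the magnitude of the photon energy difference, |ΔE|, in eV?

16.4 eV

Using E = hc/λ: E₁ = 1.698e-18 J, E₂ = 4.318e-18 J.
|ΔE| = |1.698e-18 − 4.318e-18| = 2.62e-18 J = 16.4 eV.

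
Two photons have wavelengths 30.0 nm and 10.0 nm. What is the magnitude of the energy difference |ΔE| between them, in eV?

82.7 eV

Using E = hc/λ: E₁ = 6.621 × 10^-18 J, E₂ = 1.986 × 10^-17 J.
|ΔE| = |6.621 × 10^-18 − 1.986 × 10^-17| = 1.32 × 10^-17 J = 82.7 eV.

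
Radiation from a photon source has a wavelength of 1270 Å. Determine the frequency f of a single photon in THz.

2360 THz

Use c = 2.99792458e8 m/s.
In SI units: λ = 1270 Å = 1.27e-7 m.
Apply f = c/λ: f = 2.361e15 Hz.
Converting to THz: f = 2361 THz ≈ 2360 THz.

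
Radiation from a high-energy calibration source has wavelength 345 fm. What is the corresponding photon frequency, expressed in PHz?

Take c = 2.99792458e8 m/s.
Convert to SI: λ = 345 fm = 3.45e-13 m.
For a photon f = c/λ, so f = 8.690e20 Hz.
Converting to PHz: f = 869000 PHz ≈ 8.69e5 PHz.

8.69e5 PHz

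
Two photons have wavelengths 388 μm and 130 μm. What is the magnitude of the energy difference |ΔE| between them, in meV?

6.34 meV

Using E = hc/λ: E₁ = 5.120·10^-22 J, E₂ = 1.528·10^-21 J.
|ΔE| = |5.120·10^-22 − 1.528·10^-21| = 1.02·10^-21 J = 6.34 meV.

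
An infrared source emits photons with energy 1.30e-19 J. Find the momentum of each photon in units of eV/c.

Take c = 2.99792458e8 m/s, 1 eV = 1.602176634e-19 J.
Apply p = E/c: p = 4.336e-28 kg·m/s.
Converting to eV/c: p = 0.8114 eV/c ≈ 0.811 eV/c.

0.811 eV/c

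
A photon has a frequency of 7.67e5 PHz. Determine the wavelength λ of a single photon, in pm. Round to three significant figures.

0.391 pm

Take c = 2.99792458e8 m/s.
First convert: f = 7.67e5 PHz = 7.67e20 Hz.
Since λ = c/f for a photon, λ = 3.909e-13 m.
Converting to pm: λ = 0.3909 pm ≈ 0.391 pm.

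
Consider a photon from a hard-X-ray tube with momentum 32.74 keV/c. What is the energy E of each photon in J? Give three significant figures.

(c = 2.99792458·10^8 m/s, 1 eV = 1.602176634·10^-19 J.)
Convert to SI: p = 32.74 keV/c = 1.7497·10^-23 kg·m/s.
The photon relation is E = pc, giving E = 5.246·10^-15 J.
So E ≈ 5.25·10^-15 J.

5.25·10^-15 J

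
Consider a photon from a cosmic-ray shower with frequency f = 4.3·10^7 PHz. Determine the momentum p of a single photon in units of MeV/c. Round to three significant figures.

178 MeV/c

Take h = 6.62607015·10^-34 J·s, c = 2.99792458·10^8 m/s, 1 eV = 1.602176634·10^-19 J.
First convert: f = 4.3·10^7 PHz = 4.3·10^22 Hz.
Apply p = hf/c: p = 9.504·10^-20 kg·m/s.
Converting to MeV/c: p = 177.8 MeV/c ≈ 178 MeV/c.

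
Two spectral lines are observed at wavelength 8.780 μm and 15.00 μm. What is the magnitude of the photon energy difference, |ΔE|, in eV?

Using E = hc/λ: E₁ = 2.2625e-20 J, E₂ = 1.3243e-20 J.
|ΔE| = |2.2625e-20 − 1.3243e-20| = 9.38e-21 J = 0.0586 eV.

0.0586 eV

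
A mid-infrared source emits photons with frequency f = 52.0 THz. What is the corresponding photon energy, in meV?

215 meV

Take h = 6.62607015e-34 J·s, 1 eV = 1.602176634e-19 J.
Convert to SI: f = 52.0 THz = 5.20e13 Hz.
The photon relation is E = hf, giving E = 3.446e-20 J.
Converting to meV: E = 215.1 meV ≈ 215 meV.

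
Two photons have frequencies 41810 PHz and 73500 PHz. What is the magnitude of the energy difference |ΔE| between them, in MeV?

Using E = hf: E₁ = 2.7704 × 10^-14 J, E₂ = 4.8702 × 10^-14 J.
|ΔE| = |2.7704 × 10^-14 − 4.8702 × 10^-14| = 2.10 × 10^-14 J = 0.131 MeV.

0.131 MeV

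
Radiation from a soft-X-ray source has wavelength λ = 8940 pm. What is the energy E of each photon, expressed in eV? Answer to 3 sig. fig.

(h = 6.62607015·10^-34 J·s, c = 2.99792458·10^8 m/s, 1 eV = 1.602176634·10^-19 J.)
In SI units: λ = 8940 pm = 8.94·10^-9 m.
Apply E = hc/λ: E = 2.222·10^-17 J.
Converting to eV: E = 138.7 eV ≈ 139 eV.

139 eV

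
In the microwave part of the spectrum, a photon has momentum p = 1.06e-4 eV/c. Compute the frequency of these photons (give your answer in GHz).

25.6 GHz

Take h = 6.62607015e-34 J·s, c = 2.99792458e8 m/s, 1 eV = 1.602176634e-19 J.
Convert to SI: p = 1.06e-4 eV/c = 5.6649e-32 kg·m/s.
The photon relation is f = pc/h, giving f = 2.563e10 Hz.
Converting to GHz: f = 25.63 GHz ≈ 25.6 GHz.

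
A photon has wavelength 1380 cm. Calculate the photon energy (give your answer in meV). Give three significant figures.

In SI units: λ = 1380 cm = 13.8 m.
For a photon E = hc/λ, so E = 1.439 × 10^-26 J.
Converting to meV: E = 8.984 × 10^-5 meV ≈ 8.98 × 10^-5 meV.

8.98 × 10^-5 meV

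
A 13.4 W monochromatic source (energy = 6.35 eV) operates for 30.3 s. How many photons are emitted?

3.99e20 photons

Total energy: E_total = P·t = 13.4 × 30.3 = 406.0 J.
Per-photon energy: E = 1.017e-18 J.
N = E_total / E_photon = 3.99e20.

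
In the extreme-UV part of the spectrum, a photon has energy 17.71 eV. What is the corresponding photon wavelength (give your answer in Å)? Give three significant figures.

700 Å

Use h = 6.62607015 × 10^-34 J·s, c = 2.99792458 × 10^8 m/s, 1 eV = 1.602176634 × 10^-19 J.
Convert to SI: E = 17.71 eV = 2.8375 × 10^-18 J.
For a photon λ = hc/E, so λ = 7.001 × 10^-8 m.
Converting to Å: λ = 700.1 Å ≈ 700 Å.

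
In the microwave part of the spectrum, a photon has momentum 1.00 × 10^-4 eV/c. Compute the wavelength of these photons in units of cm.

Use h = 6.62607015 × 10^-34 J·s, c = 2.99792458 × 10^8 m/s, 1 eV = 1.602176634 × 10^-19 J.
First convert: p = 1.00 × 10^-4 eV/c = 5.3443 × 10^-32 kg·m/s.
For a photon λ = h/p, so λ = 0.01240 m.
Converting to cm: λ = 1.240 cm ≈ 1.24 cm.

1.24 cm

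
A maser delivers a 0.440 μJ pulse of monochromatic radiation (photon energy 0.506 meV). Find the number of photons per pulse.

Per-photon energy: E = 8.107e-23 J (from energy = 0.506 meV).
N = E_total / E_photon = 4.40e-7 J / 8.107e-23 J = 5.43e15.

5.43e15 photons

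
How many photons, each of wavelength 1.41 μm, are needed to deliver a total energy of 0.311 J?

Per-photon energy: E = 1.409e-19 J (from wavelength = 1.41 μm).
N = E_total / E_photon = 0.311 J / 1.409e-19 J = 2.21e18.

2.21e18 photons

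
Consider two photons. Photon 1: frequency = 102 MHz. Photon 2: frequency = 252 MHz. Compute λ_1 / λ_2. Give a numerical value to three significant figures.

λ_1 = 2.939 m (from frequency = 102 MHz, via λ = c/f).
λ_2 = 1.190 m (from frequency = 252 MHz, via λ = c/f).
Ratio = 2.939 / 1.190 = 2.47.

2.47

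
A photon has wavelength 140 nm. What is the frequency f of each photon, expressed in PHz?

Use c = 2.99792458 × 10^8 m/s.
In SI units: λ = 140 nm = 1.40 × 10^-7 m.
For a photon f = c/λ, so f = 2.141 × 10^15 Hz.
Converting to PHz: f = 2.141 PHz ≈ 2.14 PHz.

2.14 PHz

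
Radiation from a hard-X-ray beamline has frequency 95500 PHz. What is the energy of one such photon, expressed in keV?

395 keV

Convert to SI: f = 95500 PHz = 9.55 × 10^19 Hz.
The photon relation is E = hf, giving E = 6.328 × 10^-14 J.
Converting to keV: E = 395.0 keV ≈ 395 keV.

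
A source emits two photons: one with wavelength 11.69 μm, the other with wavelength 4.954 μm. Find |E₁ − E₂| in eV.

Using E = hc/λ: E₁ = 1.6993e-20 J, E₂ = 4.0098e-20 J.
|ΔE| = |1.6993e-20 − 4.0098e-20| = 2.31e-20 J = 0.144 eV.

0.144 eV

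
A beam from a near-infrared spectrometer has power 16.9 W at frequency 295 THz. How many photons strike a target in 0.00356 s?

Total energy: E_total = P·t = 16.9 × 0.00356 = 0.06016 J.
Per-photon energy: E = 1.955e-19 J.
N = E_total / E_photon = 3.08e17.

3.08e17 photons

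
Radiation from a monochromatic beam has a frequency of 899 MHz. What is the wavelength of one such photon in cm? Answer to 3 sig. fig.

33.3 cm

Use c = 2.99792458 × 10^8 m/s.
In SI units: f = 899 MHz = 8.99 × 10^8 Hz.
For a photon λ = c/f, so λ = 0.3335 m.
Converting to cm: λ = 33.35 cm ≈ 33.3 cm.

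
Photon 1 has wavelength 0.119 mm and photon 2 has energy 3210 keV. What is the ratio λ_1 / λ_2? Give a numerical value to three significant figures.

3.08e8

λ_1 = 1.190e-4 m (from wavelength = 0.119 mm, via λ given directly).
λ_2 = 3.862e-13 m (from energy = 3210 keV, via λ = hc/E).
Ratio = 1.190e-4 / 3.862e-13 = 3.08e8.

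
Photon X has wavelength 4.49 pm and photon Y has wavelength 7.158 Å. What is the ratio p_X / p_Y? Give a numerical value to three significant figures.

159

p_X = 1.476e-22 kg·m/s (from wavelength = 4.49 pm, via p = h/λ).
p_Y = 9.257e-25 kg·m/s (from wavelength = 7.158 Å, via p = h/λ).
Ratio = 1.476e-22 / 9.257e-25 = 159.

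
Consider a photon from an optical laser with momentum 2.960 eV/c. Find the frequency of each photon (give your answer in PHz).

First convert: p = 2.960 eV/c = 1.5819 × 10^-27 kg·m/s.
Apply f = pc/h: f = 7.157 × 10^14 Hz.
Converting to PHz: f = 0.7157 PHz ≈ 0.716 PHz.

0.716 PHz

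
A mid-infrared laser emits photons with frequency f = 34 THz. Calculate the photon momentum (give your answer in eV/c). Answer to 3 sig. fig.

In SI units: f = 34 THz = 3.4e13 Hz.
The photon relation is p = hf/c, giving p = 7.515e-29 kg·m/s.
Converting to eV/c: p = 0.1406 eV/c ≈ 0.141 eV/c.

0.141 eV/c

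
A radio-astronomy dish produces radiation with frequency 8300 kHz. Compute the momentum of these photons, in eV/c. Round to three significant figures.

3.43e-8 eV/c

(h = 6.62607015e-34 J·s, c = 2.99792458e8 m/s, 1 eV = 1.602176634e-19 J.)
Convert to SI: f = 8300 kHz = 8.3e6 Hz.
The photon relation is p = hf/c, giving p = 1.834e-35 kg·m/s.
Converting to eV/c: p = 3.433e-8 eV/c ≈ 3.43e-8 eV/c.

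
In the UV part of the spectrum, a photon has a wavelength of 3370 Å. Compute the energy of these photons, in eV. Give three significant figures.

3.68 eV

In SI units: λ = 3370 Å = 3.37 × 10^-7 m.
The photon relation is E = hc/λ, giving E = 5.894 × 10^-19 J.
Converting to eV: E = 3.679 eV ≈ 3.68 eV.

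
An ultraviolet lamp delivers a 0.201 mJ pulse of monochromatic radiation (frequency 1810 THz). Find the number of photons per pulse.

1.68·10^14 photons

Per-photon energy: E = 1.199·10^-18 J (from frequency = 1810 THz).
N = E_total / E_photon = 2.01·10^-4 J / 1.199·10^-18 J = 1.68·10^14.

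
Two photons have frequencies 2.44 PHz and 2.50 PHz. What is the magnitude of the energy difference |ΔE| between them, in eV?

0.248 eV

Using E = hf: E₁ = 1.617e-18 J, E₂ = 1.657e-18 J.
|ΔE| = |1.617e-18 − 1.657e-18| = 3.98e-20 J = 0.248 eV.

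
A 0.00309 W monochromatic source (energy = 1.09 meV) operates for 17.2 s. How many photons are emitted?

Total energy: E_total = P·t = 0.00309 × 17.2 = 0.05315 J.
Per-photon energy: E = 1.746 × 10^-22 J.
N = E_total / E_photon = 3.04 × 10^20.

3.04 × 10^20 photons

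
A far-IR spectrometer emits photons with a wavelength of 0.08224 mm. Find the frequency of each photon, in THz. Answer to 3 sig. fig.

Use c = 2.99792458 × 10^8 m/s.
Convert to SI: λ = 0.08224 mm = 8.224 × 10^-5 m.
Apply f = c/λ: f = 3.645 × 10^12 Hz.
Converting to THz: f = 3.645 THz ≈ 3.65 THz.

3.65 THz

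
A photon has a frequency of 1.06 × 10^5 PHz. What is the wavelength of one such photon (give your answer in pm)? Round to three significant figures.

In SI units: f = 1.06 × 10^5 PHz = 1.06 × 10^20 Hz.
Apply λ = c/f: λ = 2.828 × 10^-12 m.
Converting to pm: λ = 2.828 pm ≈ 2.83 pm.

2.83 pm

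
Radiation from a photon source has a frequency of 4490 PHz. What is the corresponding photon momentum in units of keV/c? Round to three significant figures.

First convert: f = 4490 PHz = 4.49·10^18 Hz.
For a photon p = hf/c, so p = 9.924·10^-24 kg·m/s.
Converting to keV/c: p = 18.57 keV/c ≈ 18.6 keV/c.

18.6 keV/c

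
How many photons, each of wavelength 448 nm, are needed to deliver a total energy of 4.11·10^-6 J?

9.27·10^12 photons

Per-photon energy: E = 4.434·10^-19 J (from wavelength = 448 nm).
N = E_total / E_photon = 4.11·10^-6 J / 4.434·10^-19 J = 9.27·10^12.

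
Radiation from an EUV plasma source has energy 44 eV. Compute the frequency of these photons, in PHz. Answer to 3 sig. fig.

Take h = 6.62607015·10^-34 J·s, 1 eV = 1.602176634·10^-19 J.
In SI units: E = 44 eV = 7.0496·10^-18 J.
For a photon f = E/h, so f = 1.064·10^16 Hz.
Converting to PHz: f = 10.64 PHz ≈ 10.6 PHz.

10.6 PHz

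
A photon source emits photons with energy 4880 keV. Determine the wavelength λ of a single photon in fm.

In SI units: E = 4880 keV = 7.8186e-13 J.
For a photon λ = hc/E, so λ = 2.541e-13 m.
Converting to fm: λ = 254.1 fm ≈ 254 fm.

254 fm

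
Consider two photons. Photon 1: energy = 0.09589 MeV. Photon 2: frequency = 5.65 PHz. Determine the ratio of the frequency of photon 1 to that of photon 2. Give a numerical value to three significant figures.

f_1 = 2.319e19 Hz (from energy = 0.09589 MeV, via f = E/h).
f_2 = 5.650e15 Hz (from frequency = 5.65 PHz, via f given directly).
Ratio = 2.319e19 / 5.650e15 = 4100.

4100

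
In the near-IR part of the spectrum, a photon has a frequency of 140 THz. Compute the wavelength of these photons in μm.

2.14 μm

Convert to SI: f = 140 THz = 1.40e14 Hz.
For a photon λ = c/f, so λ = 2.141e-6 m.
Converting to μm: λ = 2.141 μm ≈ 2.14 μm.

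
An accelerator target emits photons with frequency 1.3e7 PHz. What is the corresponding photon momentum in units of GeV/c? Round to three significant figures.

In SI units: f = 1.3e7 PHz = 1.3e22 Hz.
For a photon p = hf/c, so p = 2.873e-20 kg·m/s.
Converting to GeV/c: p = 0.05376 GeV/c ≈ 0.0538 GeV/c.

0.0538 GeV/c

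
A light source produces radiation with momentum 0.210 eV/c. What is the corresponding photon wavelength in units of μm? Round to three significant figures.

First convert: p = 0.210 eV/c = 1.1223e-28 kg·m/s.
For a photon λ = h/p, so λ = 5.904e-6 m.
Converting to μm: λ = 5.904 μm ≈ 5.90 μm.

5.90 μm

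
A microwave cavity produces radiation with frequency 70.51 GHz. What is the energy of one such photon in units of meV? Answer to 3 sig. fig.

First convert: f = 70.51 GHz = 7.051 × 10^10 Hz.
The photon relation is E = hf, giving E = 4.672 × 10^-23 J.
Converting to meV: E = 0.2916 meV ≈ 0.292 meV.

0.292 meV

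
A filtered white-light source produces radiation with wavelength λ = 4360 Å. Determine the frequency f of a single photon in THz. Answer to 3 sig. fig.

Take c = 2.99792458 × 10^8 m/s.
In SI units: λ = 4360 Å = 4.36 × 10^-7 m.
Since f = c/λ for a photon, f = 6.876 × 10^14 Hz.
Converting to THz: f = 687.6 THz ≈ 688 THz.

688 THz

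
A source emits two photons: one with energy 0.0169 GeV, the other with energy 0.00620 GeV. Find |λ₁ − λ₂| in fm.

127 fm

Using λ = hc/E: λ₁ = 7.336 × 10^-14 m, λ₂ = 2.000 × 10^-13 m.
|Δλ| = |7.336 × 10^-14 − 2.000 × 10^-13| = 1.27 × 10^-13 m = 127 fm.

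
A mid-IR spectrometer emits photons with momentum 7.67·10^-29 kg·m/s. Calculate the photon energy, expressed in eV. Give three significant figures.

The photon relation is E = pc, giving E = 2.299·10^-20 J.
Converting to eV: E = 0.1435 eV ≈ 0.144 eV.

0.144 eV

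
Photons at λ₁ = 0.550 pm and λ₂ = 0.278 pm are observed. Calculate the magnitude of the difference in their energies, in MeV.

Using E = hc/λ: E₁ = 3.612 × 10^-13 J, E₂ = 7.145 × 10^-13 J.
|ΔE| = |3.612 × 10^-13 − 7.145 × 10^-13| = 3.53 × 10^-13 J = 2.21 MeV.

2.21 MeV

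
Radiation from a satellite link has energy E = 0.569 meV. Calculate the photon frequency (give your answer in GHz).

(h = 6.62607015·10^-34 J·s, 1 eV = 1.602176634·10^-19 J.)
First convert: E = 0.569 meV = 9.1164·10^-23 J.
Apply f = E/h: f = 1.376·10^11 Hz.
Converting to GHz: f = 137.6 GHz ≈ 138 GHz.

138 GHz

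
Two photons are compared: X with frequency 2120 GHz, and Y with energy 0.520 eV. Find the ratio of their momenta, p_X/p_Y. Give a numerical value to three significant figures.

p_X = 4.686e-30 kg·m/s (from frequency = 2120 GHz, via p = hf/c).
p_Y = 2.779e-28 kg·m/s (from energy = 0.520 eV, via p = E/c).
Ratio = 4.686e-30 / 2.779e-28 = 0.0169.

0.0169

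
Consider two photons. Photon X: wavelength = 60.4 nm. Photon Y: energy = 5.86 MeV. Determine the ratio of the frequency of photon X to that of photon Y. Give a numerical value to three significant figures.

3.50e-6

f_X = 4.963e15 Hz (from wavelength = 60.4 nm, via f = c/λ).
f_Y = 1.417e21 Hz (from energy = 5.86 MeV, via f = E/h).
Ratio = 4.963e15 / 1.417e21 = 3.50e-6.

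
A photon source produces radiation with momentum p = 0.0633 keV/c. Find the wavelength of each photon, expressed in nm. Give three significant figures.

(h = 6.62607015e-34 J·s, c = 2.99792458e8 m/s, 1 eV = 1.602176634e-19 J.)
In SI units: p = 0.0633 keV/c = 3.3829e-26 kg·m/s.
For a photon λ = h/p, so λ = 1.959e-8 m.
Converting to nm: λ = 19.59 nm ≈ 19.6 nm.

19.6 nm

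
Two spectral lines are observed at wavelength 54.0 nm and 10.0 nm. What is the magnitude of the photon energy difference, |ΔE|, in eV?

Using E = hc/λ: E₁ = 3.679e-18 J, E₂ = 1.986e-17 J.
|ΔE| = |3.679e-18 − 1.986e-17| = 1.62e-17 J = 101 eV.

101 eV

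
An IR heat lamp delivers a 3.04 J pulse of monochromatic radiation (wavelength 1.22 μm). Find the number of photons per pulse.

1.87e19 photons

Per-photon energy: E = 1.628e-19 J (from wavelength = 1.22 μm).
N = E_total / E_photon = 3.04 J / 1.628e-19 J = 1.87e19.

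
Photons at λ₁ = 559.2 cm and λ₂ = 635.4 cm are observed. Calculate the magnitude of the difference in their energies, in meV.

Using E = hc/λ: E₁ = 3.5523e-26 J, E₂ = 3.1263e-26 J.
|ΔE| = |3.5523e-26 − 3.1263e-26| = 4.26e-27 J = 2.66e-5 meV.

2.66e-5 meV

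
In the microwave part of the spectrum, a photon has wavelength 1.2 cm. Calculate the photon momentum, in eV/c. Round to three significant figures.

In SI units: λ = 1.2 cm = 0.012 m.
For a photon p = h/λ, so p = 5.522e-32 kg·m/s.
Converting to eV/c: p = 1.033e-4 eV/c ≈ 1.03e-4 eV/c.

1.03e-4 eV/c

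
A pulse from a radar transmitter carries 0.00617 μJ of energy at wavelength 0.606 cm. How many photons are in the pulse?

Per-photon energy: E = 3.278 × 10^-23 J (from wavelength = 0.606 cm).
N = E_total / E_photon = 6.17 × 10^-9 J / 3.278 × 10^-23 J = 1.88 × 10^14.

1.88 × 10^14 photons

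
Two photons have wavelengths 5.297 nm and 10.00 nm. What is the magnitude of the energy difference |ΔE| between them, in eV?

Using E = hc/λ: E₁ = 3.7501 × 10^-17 J, E₂ = 1.9864 × 10^-17 J.
|ΔE| = |3.7501 × 10^-17 − 1.9864 × 10^-17| = 1.76 × 10^-17 J = 110 eV.

110 eV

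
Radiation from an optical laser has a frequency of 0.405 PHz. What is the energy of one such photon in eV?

Convert to SI: f = 0.405 PHz = 4.05 × 10^14 Hz.
Apply E = hf: E = 2.684 × 10^-19 J.
Converting to eV: E = 1.675 eV ≈ 1.67 eV.

1.67 eV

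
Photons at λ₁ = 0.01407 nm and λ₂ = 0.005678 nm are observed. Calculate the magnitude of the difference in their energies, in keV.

Using E = hc/λ: E₁ = 1.4118 × 10^-14 J, E₂ = 3.4985 × 10^-14 J.
|ΔE| = |1.4118 × 10^-14 − 3.4985 × 10^-14| = 2.09 × 10^-14 J = 130 keV.

130 keV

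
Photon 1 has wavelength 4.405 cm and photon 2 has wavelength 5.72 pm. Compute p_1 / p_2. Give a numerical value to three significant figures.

1.30e-10

p_1 = 1.504e-32 kg·m/s (from wavelength = 4.405 cm, via p = h/λ).
p_2 = 1.158e-22 kg·m/s (from wavelength = 5.72 pm, via p = h/λ).
Ratio = 1.504e-32 / 1.158e-22 = 1.30e-10.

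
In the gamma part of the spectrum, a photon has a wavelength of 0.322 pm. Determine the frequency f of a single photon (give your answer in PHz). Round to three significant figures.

9.31e5 PHz

(c = 2.99792458e8 m/s.)
First convert: λ = 0.322 pm = 3.22e-13 m.
The photon relation is f = c/λ, giving f = 9.310e20 Hz.
Converting to PHz: f = 931000 PHz ≈ 9.31e5 PHz.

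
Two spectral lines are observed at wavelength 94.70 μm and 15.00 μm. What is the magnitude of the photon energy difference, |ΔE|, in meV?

69.6 meV

Using E = hc/λ: E₁ = 2.0976e-21 J, E₂ = 1.3243e-20 J.
|ΔE| = |2.0976e-21 − 1.3243e-20| = 1.11e-20 J = 69.6 meV.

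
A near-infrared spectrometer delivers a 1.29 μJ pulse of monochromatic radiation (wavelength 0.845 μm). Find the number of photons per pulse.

Per-photon energy: E = 2.351e-19 J (from wavelength = 0.845 μm).
N = E_total / E_photon = 1.29e-6 J / 2.351e-19 J = 5.49e12.

5.49e12 photons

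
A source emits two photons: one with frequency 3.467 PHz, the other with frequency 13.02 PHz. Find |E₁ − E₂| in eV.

Using E = hf: E₁ = 2.2973e-18 J, E₂ = 8.6271e-18 J.
|ΔE| = |2.2973e-18 − 8.6271e-18| = 6.33e-18 J = 39.5 eV.

39.5 eV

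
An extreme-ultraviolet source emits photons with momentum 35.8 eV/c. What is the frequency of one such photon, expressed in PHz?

8.66 PHz

(h = 6.62607015·10^-34 J·s, c = 2.99792458·10^8 m/s, 1 eV = 1.602176634·10^-19 J.)
In SI units: p = 35.8 eV/c = 1.9133·10^-26 kg·m/s.
Since f = pc/h for a photon, f = 8.656·10^15 Hz.
Converting to PHz: f = 8.656 PHz ≈ 8.66 PHz.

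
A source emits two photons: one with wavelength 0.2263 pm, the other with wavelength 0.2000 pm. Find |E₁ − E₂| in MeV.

0.720 MeV

Using E = hc/λ: E₁ = 8.7779e-13 J, E₂ = 9.9322e-13 J.
|ΔE| = |8.7779e-13 − 9.9322e-13| = 1.15e-13 J = 0.720 MeV.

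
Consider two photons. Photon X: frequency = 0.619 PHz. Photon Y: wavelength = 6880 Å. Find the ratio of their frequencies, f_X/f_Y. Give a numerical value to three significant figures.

f_X = 6.190e14 Hz (from frequency = 0.619 PHz, via f given directly).
f_Y = 4.357e14 Hz (from wavelength = 6880 Å, via f = c/λ).
Ratio = 6.190e14 / 4.357e14 = 1.42.

1.42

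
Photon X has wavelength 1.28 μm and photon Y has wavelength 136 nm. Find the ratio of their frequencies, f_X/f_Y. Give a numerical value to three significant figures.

f_X = 2.342e14 Hz (from wavelength = 1.28 μm, via f = c/λ).
f_Y = 2.204e15 Hz (from wavelength = 136 nm, via f = c/λ).
Ratio = 2.342e14 / 2.204e15 = 0.106.

0.106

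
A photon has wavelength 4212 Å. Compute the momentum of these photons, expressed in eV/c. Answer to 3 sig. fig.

In SI units: λ = 4212 Å = 4.212·10^-7 m.
The photon relation is p = h/λ, giving p = 1.573·10^-27 kg·m/s.
Converting to eV/c: p = 2.944 eV/c ≈ 2.94 eV/c.

2.94 eV/c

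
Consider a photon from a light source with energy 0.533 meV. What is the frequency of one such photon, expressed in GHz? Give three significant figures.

Use h = 6.62607015·10^-34 J·s, 1 eV = 1.602176634·10^-19 J.
Convert to SI: E = 0.533 meV = 8.5396·10^-23 J.
Apply f = E/h: f = 1.289·10^11 Hz.
Converting to GHz: f = 128.9 GHz ≈ 129 GHz.

129 GHz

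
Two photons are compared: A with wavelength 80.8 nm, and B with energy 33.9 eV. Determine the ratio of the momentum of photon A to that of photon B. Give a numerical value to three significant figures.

p_A = 8.201 × 10^-27 kg·m/s (from wavelength = 80.8 nm, via p = h/λ).
p_B = 1.812 × 10^-26 kg·m/s (from energy = 33.9 eV, via p = E/c).
Ratio = 8.201 × 10^-27 / 1.812 × 10^-26 = 0.453.

0.453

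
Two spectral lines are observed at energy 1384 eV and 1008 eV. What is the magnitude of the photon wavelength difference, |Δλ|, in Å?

3.34 Å

Using λ = hc/E: λ₁ = 8.9584e-10 m, λ₂ = 1.2300e-9 m.
|Δλ| = |8.9584e-10 − 1.2300e-9| = 3.34e-10 m = 3.34 Å.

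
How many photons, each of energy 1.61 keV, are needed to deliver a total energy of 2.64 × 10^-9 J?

Per-photon energy: E = 2.580 × 10^-16 J (from energy = 1.61 keV).
N = E_total / E_photon = 2.64 × 10^-9 J / 2.580 × 10^-16 J = 1.02 × 10^7.

1.02 × 10^7 photons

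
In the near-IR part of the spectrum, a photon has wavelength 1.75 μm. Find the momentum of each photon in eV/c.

First convert: λ = 1.75 μm = 1.75e-6 m.
For a photon p = h/λ, so p = 3.786e-28 kg·m/s.
Converting to eV/c: p = 0.7085 eV/c ≈ 0.708 eV/c.

0.708 eV/c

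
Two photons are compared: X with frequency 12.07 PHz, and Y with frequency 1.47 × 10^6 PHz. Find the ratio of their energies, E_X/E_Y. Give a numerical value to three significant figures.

E_X = 7.998 × 10^-18 J (from frequency = 12.07 PHz, via E = hf).
E_Y = 9.740 × 10^-13 J (from frequency = 1.47 × 10^6 PHz, via E = hf).
Ratio = 7.998 × 10^-18 / 9.740 × 10^-13 = 8.21 × 10^-6.

8.21 × 10^-6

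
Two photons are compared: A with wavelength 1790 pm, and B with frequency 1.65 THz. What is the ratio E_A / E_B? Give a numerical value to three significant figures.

E_A = 1.110 × 10^-16 J (from wavelength = 1790 pm, via E = hc/λ).
E_B = 1.093 × 10^-21 J (from frequency = 1.65 THz, via E = hf).
Ratio = 1.110 × 10^-16 / 1.093 × 10^-21 = 1.02 × 10^5.

1.02 × 10^5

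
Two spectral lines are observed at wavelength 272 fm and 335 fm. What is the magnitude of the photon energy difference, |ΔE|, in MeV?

Using E = hc/λ: E₁ = 7.303e-13 J, E₂ = 5.930e-13 J.
|ΔE| = |7.303e-13 − 5.930e-13| = 1.37e-13 J = 0.857 MeV.

0.857 MeV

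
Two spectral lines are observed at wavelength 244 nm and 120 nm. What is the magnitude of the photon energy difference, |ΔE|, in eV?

5.25 eV

Using E = hc/λ: E₁ = 8.141 × 10^-19 J, E₂ = 1.655 × 10^-18 J.
|ΔE| = |8.141 × 10^-19 − 1.655 × 10^-18| = 8.41 × 10^-19 J = 5.25 eV.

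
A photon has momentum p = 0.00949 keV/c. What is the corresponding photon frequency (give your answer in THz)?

In SI units: p = 0.00949 keV/c = 5.0717 × 10^-27 kg·m/s.
Since f = pc/h for a photon, f = 2.295 × 10^15 Hz.
Converting to THz: f = 2295 THz ≈ 2290 THz.

2290 THz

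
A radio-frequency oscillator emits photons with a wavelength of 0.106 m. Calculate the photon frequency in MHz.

2830 MHz

For a photon f = c/λ, so f = 2.828e9 Hz.
Converting to MHz: f = 2828 MHz ≈ 2830 MHz.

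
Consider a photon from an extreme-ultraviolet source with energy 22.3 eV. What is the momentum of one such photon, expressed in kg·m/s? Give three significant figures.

1.19 × 10^-26 kg·m/s

(c = 2.99792458 × 10^8 m/s, 1 eV = 1.602176634 × 10^-19 J.)
Convert to SI: E = 22.3 eV = 3.5729 × 10^-18 J.
Apply p = E/c: p = 1.192 × 10^-26 kg·m/s.
So p ≈ 1.19 × 10^-26 kg·m/s.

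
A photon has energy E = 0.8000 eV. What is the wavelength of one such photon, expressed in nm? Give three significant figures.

1550 nm

Convert to SI: E = 0.8000 eV = 1.2817 × 10^-19 J.
For a photon λ = hc/E, so λ = 1.550 × 10^-6 m.
Converting to nm: λ = 1550 nm ≈ 1550 nm.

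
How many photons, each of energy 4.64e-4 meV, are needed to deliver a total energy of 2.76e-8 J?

3.71e17 photons

Per-photon energy: E = 7.434e-26 J (from energy = 4.64e-4 meV).
N = E_total / E_photon = 2.76e-8 J / 7.434e-26 J = 3.71e17.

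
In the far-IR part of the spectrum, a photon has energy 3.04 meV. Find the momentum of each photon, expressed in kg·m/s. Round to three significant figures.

1.62 × 10^-30 kg·m/s

Use c = 2.99792458 × 10^8 m/s, 1 eV = 1.602176634 × 10^-19 J.
First convert: E = 3.04 meV = 4.8706 × 10^-22 J.
Since p = E/c for a photon, p = 1.625 × 10^-30 kg·m/s.
So p ≈ 1.62 × 10^-30 kg·m/s.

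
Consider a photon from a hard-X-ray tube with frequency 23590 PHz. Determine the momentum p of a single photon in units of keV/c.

In SI units: f = 23590 PHz = 2.359 × 10^19 Hz.
The photon relation is p = hf/c, giving p = 5.214 × 10^-23 kg·m/s.
Converting to keV/c: p = 97.56 keV/c ≈ 97.6 keV/c.

97.6 keV/c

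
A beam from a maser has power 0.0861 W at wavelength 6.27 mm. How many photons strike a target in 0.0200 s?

5.44·10^19 photons

Total energy: E_total = P·t = 0.0861 × 0.0200 = 0.001722 J.
Per-photon energy: E = 3.168·10^-23 J.
N = E_total / E_photon = 5.44·10^19.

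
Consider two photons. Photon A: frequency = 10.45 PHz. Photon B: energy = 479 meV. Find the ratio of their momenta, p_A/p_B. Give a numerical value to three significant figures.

90.2

p_A = 2.310e-26 kg·m/s (from frequency = 10.45 PHz, via p = hf/c).
p_B = 2.560e-28 kg·m/s (from energy = 479 meV, via p = E/c).
Ratio = 2.310e-26 / 2.560e-28 = 90.2.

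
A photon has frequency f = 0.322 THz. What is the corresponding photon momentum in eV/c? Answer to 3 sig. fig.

Take h = 6.62607015e-34 J·s, c = 2.99792458e8 m/s, 1 eV = 1.602176634e-19 J.
In SI units: f = 0.322 THz = 3.22e11 Hz.
The photon relation is p = hf/c, giving p = 7.117e-31 kg·m/s.
Converting to eV/c: p = 0.001332 eV/c ≈ 1.33e-3 eV/c.

1.33e-3 eV/c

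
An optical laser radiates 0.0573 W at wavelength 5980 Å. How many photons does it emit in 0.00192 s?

Total energy: E_total = P·t = 0.0573 × 0.00192 = 1.100·10^-4 J.
Per-photon energy: E = 3.322·10^-19 J.
N = E_total / E_photon = 3.31·10^14.

3.31·10^14 photons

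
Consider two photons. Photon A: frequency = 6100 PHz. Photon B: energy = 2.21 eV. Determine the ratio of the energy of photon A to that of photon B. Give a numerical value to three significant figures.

E_A = 4.042·10^-15 J (from frequency = 6100 PHz, via E = hf).
E_B = 3.541·10^-19 J (from energy = 2.21 eV, via E given directly).
Ratio = 4.042·10^-15 / 3.541·10^-19 = 1.14·10^4.

1.14·10^4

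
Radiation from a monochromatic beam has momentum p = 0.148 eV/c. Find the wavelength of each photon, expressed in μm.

8.38 μm

Convert to SI: p = 0.148 eV/c = 7.9095e-29 kg·m/s.
The photon relation is λ = h/p, giving λ = 8.377e-6 m.
Converting to μm: λ = 8.377 μm ≈ 8.38 μm.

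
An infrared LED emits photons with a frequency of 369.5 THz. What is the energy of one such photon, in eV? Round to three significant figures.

1.53 eV

Use h = 6.62607015e-34 J·s, 1 eV = 1.602176634e-19 J.
First convert: f = 369.5 THz = 3.695e14 Hz.
Since E = hf for a photon, E = 2.448e-19 J.
Converting to eV: E = 1.528 eV ≈ 1.53 eV.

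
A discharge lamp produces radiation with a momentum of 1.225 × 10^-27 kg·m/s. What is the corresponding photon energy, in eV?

2.29 eV

Take c = 2.99792458 × 10^8 m/s, 1 eV = 1.602176634 × 10^-19 J.
Apply E = pc: E = 3.672 × 10^-19 J.
Converting to eV: E = 2.292 eV ≈ 2.29 eV.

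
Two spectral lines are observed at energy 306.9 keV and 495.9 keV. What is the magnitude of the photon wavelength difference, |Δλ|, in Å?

0.0154 Å

Using λ = hc/E: λ₁ = 4.0399e-12 m, λ₂ = 2.5002e-12 m.
|Δλ| = |4.0399e-12 − 2.5002e-12| = 1.54e-12 m = 0.0154 Å.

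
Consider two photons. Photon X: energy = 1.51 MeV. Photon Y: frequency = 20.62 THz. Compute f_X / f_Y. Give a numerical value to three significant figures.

f_X = 3.651e20 Hz (from energy = 1.51 MeV, via f = E/h).
f_Y = 2.062e13 Hz (from frequency = 20.62 THz, via f given directly).
Ratio = 3.651e20 / 2.062e13 = 1.77e7.

1.77e7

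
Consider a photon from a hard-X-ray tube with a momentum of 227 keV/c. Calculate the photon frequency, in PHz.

Use h = 6.62607015e-34 J·s, c = 2.99792458e8 m/s, 1 eV = 1.602176634e-19 J.
In SI units: p = 227 keV/c = 1.2132e-22 kg·m/s.
Since f = pc/h for a photon, f = 5.489e19 Hz.
Converting to PHz: f = 54890 PHz ≈ 5.49e4 PHz.

5.49e4 PHz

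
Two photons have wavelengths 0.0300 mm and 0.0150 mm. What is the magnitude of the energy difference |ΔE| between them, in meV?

Using E = hc/λ: E₁ = 6.621e-21 J, E₂ = 1.324e-20 J.
|ΔE| = |6.621e-21 − 1.324e-20| = 6.62e-21 J = 41.3 meV.

41.3 meV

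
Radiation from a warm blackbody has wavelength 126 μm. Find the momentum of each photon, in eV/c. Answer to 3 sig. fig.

Use h = 6.62607015e-34 J·s, c = 2.99792458e8 m/s, 1 eV = 1.602176634e-19 J.
Convert to SI: λ = 126 μm = 1.26e-4 m.
Since p = h/λ for a photon, p = 5.259e-30 kg·m/s.
Converting to eV/c: p = 0.009840 eV/c ≈ 9.84e-3 eV/c.

9.84e-3 eV/c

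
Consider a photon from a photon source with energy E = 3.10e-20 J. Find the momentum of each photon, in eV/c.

0.193 eV/c

Use c = 2.99792458e8 m/s, 1 eV = 1.602176634e-19 J.
Apply p = E/c: p = 1.034e-28 kg·m/s.
Converting to eV/c: p = 0.1935 eV/c ≈ 0.193 eV/c.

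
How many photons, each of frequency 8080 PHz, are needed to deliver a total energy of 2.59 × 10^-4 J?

4.84 × 10^10 photons

Per-photon energy: E = 5.354 × 10^-15 J (from frequency = 8080 PHz).
N = E_total / E_photon = 2.59 × 10^-4 J / 5.354 × 10^-15 J = 4.84 × 10^10.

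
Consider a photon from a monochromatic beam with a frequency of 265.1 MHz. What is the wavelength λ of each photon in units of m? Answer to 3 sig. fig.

(c = 2.99792458e8 m/s.)
First convert: f = 265.1 MHz = 2.651e8 Hz.
The photon relation is λ = c/f, giving λ = 1.131 m.
So λ ≈ 1.13 m.

1.13 m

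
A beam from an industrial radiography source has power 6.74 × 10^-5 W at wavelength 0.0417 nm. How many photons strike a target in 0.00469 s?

Total energy: E_total = P·t = 6.74 × 10^-5 × 0.00469 = 3.161 × 10^-7 J.
Per-photon energy: E = 4.764 × 10^-15 J.
N = E_total / E_photon = 6.64 × 10^7.

6.64 × 10^7 photons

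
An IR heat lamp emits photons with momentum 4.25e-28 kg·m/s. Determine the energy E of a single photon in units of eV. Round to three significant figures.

(c = 2.99792458e8 m/s, 1 eV = 1.602176634e-19 J.)
The photon relation is E = pc, giving E = 1.274e-19 J.
Converting to eV: E = 0.7952 eV ≈ 0.795 eV.

0.795 eV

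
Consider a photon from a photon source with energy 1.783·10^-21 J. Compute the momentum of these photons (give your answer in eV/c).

0.0111 eV/c

Apply p = E/c: p = 5.947·10^-30 kg·m/s.
Converting to eV/c: p = 0.01113 eV/c ≈ 0.0111 eV/c.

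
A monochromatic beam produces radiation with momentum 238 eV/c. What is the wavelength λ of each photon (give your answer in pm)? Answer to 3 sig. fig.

5210 pm

Use h = 6.62607015·10^-34 J·s, c = 2.99792458·10^8 m/s, 1 eV = 1.602176634·10^-19 J.
In SI units: p = 238 eV/c = 1.2719·10^-25 kg·m/s.
The photon relation is λ = h/p, giving λ = 5.209·10^-9 m.
Converting to pm: λ = 5209 pm ≈ 5210 pm.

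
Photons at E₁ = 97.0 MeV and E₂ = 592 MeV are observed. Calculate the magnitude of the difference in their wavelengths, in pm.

Using λ = hc/E: λ₁ = 1.278·10^-14 m, λ₂ = 2.094·10^-15 m.
|Δλ| = |1.278·10^-14 − 2.094·10^-15| = 1.07·10^-14 m = 0.0107 pm.

0.0107 pm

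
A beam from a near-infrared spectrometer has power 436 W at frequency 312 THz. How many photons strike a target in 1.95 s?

Total energy: E_total = P·t = 436 × 1.95 = 850.2 J.
Per-photon energy: E = 2.067e-19 J.
N = E_total / E_photon = 4.11e21.

4.11e21 photons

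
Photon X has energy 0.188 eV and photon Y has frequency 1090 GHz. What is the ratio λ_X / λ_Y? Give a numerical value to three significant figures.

λ_X = 6.595e-6 m (from energy = 0.188 eV, via λ = hc/E).
λ_Y = 2.750e-4 m (from frequency = 1090 GHz, via λ = c/f).
Ratio = 6.595e-6 / 2.750e-4 = 0.0240.

0.0240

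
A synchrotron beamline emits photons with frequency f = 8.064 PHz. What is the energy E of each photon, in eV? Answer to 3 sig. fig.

33.4 eV

Take h = 6.62607015e-34 J·s, 1 eV = 1.602176634e-19 J.
First convert: f = 8.064 PHz = 8.064e15 Hz.
Since E = hf for a photon, E = 5.343e-18 J.
Converting to eV: E = 33.35 eV ≈ 33.4 eV.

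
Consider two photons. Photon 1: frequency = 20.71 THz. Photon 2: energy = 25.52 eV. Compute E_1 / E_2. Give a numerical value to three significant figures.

E_1 = 1.372 × 10^-20 J (from frequency = 20.71 THz, via E = hf).
E_2 = 4.089 × 10^-18 J (from energy = 25.52 eV, via E given directly).
Ratio = 1.372 × 10^-20 / 4.089 × 10^-18 = 3.36 × 10^-3.

3.36 × 10^-3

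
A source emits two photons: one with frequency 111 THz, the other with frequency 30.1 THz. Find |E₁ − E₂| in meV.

Using E = hf: E₁ = 7.355e-20 J, E₂ = 1.994e-20 J.
|ΔE| = |7.355e-20 − 1.994e-20| = 5.36e-20 J = 335 meV.

335 meV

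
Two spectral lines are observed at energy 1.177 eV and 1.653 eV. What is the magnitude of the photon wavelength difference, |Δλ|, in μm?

0.303 μm

Using λ = hc/E: λ₁ = 1.0534e-6 m, λ₂ = 7.5006e-7 m.
|Δλ| = |1.0534e-6 − 7.5006e-7| = 3.03e-7 m = 0.303 μm.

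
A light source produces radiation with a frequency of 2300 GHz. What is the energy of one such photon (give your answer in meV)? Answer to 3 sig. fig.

Convert to SI: f = 2300 GHz = 2.3 × 10^12 Hz.
Since E = hf for a photon, E = 1.524 × 10^-21 J.
Converting to meV: E = 9.512 meV ≈ 9.51 meV.

9.51 meV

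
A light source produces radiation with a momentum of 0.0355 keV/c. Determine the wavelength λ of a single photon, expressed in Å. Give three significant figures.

Take h = 6.62607015 × 10^-34 J·s, c = 2.99792458 × 10^8 m/s, 1 eV = 1.602176634 × 10^-19 J.
In SI units: p = 0.0355 keV/c = 1.8972 × 10^-26 kg·m/s.
Since λ = h/p for a photon, λ = 3.493 × 10^-8 m.
Converting to Å: λ = 349.3 Å ≈ 349 Å.

349 Å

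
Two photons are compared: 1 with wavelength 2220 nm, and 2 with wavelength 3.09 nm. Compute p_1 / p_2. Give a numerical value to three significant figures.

p_1 = 2.985e-28 kg·m/s (from wavelength = 2220 nm, via p = h/λ).
p_2 = 2.144e-25 kg·m/s (from wavelength = 3.09 nm, via p = h/λ).
Ratio = 2.985e-28 / 2.144e-25 = 1.39e-3.

1.39e-3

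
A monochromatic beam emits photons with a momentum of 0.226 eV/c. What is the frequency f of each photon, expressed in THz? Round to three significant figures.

54.6 THz

Use h = 6.62607015e-34 J·s, c = 2.99792458e8 m/s, 1 eV = 1.602176634e-19 J.
Convert to SI: p = 0.226 eV/c = 1.2078e-28 kg·m/s.
Since f = pc/h for a photon, f = 5.465e13 Hz.
Converting to THz: f = 54.65 THz ≈ 54.6 THz.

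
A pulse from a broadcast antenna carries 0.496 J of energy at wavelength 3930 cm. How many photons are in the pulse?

9.81·10^25 photons

Per-photon energy: E = 5.055·10^-27 J (from wavelength = 3930 cm).
N = E_total / E_photon = 0.496 J / 5.055·10^-27 J = 9.81·10^25.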